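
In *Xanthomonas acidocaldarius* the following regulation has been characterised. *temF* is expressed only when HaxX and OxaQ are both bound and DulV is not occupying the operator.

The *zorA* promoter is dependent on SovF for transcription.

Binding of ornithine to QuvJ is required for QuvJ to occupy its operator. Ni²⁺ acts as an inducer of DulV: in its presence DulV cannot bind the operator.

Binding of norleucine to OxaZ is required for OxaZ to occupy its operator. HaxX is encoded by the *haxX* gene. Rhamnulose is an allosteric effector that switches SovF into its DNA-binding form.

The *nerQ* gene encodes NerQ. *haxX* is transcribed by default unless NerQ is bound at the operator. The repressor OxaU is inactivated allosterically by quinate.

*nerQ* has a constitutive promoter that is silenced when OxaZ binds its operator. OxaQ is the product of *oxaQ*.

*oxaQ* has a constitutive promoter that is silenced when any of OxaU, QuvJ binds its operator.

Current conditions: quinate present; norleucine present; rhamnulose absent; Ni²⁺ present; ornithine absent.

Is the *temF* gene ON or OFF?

ON

Norleucine is present, so OxaZ is active.
With repressor OxaZ bound, *nerQ* is not transcribed.
So NerQ is not produced.
With no repressor bound, *haxX* is transcribed.
So HaxX is produced and active.
Quinate is present, so OxaU is inactive.
Ornithine is absent, so QuvJ is inactive.
With no repressor bound, *oxaQ* is transcribed.
So OxaQ is produced and active.
Ni²⁺ is present, so DulV is inactive.
No repressor is bound and HaxX and OxaQ are active, so *temF* is transcribed.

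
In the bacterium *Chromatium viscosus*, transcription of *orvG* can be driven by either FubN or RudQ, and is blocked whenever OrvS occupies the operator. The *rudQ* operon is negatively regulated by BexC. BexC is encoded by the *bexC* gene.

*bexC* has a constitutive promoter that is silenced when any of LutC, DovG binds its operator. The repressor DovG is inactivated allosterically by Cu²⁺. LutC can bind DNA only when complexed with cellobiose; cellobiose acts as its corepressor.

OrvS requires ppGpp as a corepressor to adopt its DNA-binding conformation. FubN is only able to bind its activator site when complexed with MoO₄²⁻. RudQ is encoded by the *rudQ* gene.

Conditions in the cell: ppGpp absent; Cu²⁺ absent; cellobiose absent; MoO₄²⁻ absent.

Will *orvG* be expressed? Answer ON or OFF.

ON

MoO₄²⁻ is absent, so FubN is inactive.
ppGpp is absent, so OrvS is inactive.
Cellobiose is absent, so LutC is inactive.
Cu²⁺ is absent, so DovG is active.
With repressor DovG bound, *bexC* is not transcribed.
So BexC is not produced.
With no repressor bound, *rudQ* is transcribed.
So RudQ is produced and active.
Activator RudQ is present, so *orvG* is transcribed.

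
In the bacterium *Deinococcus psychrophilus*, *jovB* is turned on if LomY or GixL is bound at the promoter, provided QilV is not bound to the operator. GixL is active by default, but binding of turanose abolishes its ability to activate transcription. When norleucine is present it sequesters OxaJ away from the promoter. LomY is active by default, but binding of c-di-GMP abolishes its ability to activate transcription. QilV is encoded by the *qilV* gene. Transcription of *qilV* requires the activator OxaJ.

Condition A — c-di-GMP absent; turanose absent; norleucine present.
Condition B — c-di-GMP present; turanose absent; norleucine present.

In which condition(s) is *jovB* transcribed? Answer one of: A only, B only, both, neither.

Condition A:
c-di-GMP is absent, so LomY is active.
Turanose is absent, so GixL is active.
Norleucine is present, so OxaJ is inactive.
Required activator OxaJ is absent, so *qilV* is not transcribed.
So QilV is not produced.
Activator LomY is present, so *jovB* is transcribed.
→ *jovB* is ON in A.
Condition B:
c-di-GMP is present, so LomY is inactive.
Turanose is absent, so GixL is active.
Norleucine is present, so OxaJ is inactive.
Required activator OxaJ is absent, so *qilV* is not transcribed.
So QilV is not produced.
Activator GixL is present, so *jovB* is transcribed.
→ *jovB* is ON in B.

both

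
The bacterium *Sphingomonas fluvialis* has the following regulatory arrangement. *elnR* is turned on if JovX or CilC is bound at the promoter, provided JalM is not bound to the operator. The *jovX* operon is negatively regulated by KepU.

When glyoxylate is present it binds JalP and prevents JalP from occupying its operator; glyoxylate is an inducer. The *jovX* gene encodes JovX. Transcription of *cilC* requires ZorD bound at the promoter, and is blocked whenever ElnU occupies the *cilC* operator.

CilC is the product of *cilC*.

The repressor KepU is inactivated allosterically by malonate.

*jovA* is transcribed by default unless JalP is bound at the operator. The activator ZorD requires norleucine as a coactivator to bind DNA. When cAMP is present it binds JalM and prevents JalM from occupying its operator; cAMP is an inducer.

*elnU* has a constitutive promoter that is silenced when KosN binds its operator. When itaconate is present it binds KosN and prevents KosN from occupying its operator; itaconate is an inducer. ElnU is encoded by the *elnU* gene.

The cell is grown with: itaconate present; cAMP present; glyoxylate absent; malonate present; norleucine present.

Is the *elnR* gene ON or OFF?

ON

Malonate is present, so KepU is inactive.
With no repressor bound, *jovX* is transcribed.
So JovX is produced and active.
Norleucine is present, so ZorD is active.
Itaconate is present, so KosN is inactive.
With no repressor bound, *elnU* is transcribed.
So ElnU is produced and active.
With repressor ElnU bound, *cilC* is not transcribed.
So CilC is not produced.
cAMP is present, so JalM is inactive.
Activator JovX is present, so *elnR* is transcribed.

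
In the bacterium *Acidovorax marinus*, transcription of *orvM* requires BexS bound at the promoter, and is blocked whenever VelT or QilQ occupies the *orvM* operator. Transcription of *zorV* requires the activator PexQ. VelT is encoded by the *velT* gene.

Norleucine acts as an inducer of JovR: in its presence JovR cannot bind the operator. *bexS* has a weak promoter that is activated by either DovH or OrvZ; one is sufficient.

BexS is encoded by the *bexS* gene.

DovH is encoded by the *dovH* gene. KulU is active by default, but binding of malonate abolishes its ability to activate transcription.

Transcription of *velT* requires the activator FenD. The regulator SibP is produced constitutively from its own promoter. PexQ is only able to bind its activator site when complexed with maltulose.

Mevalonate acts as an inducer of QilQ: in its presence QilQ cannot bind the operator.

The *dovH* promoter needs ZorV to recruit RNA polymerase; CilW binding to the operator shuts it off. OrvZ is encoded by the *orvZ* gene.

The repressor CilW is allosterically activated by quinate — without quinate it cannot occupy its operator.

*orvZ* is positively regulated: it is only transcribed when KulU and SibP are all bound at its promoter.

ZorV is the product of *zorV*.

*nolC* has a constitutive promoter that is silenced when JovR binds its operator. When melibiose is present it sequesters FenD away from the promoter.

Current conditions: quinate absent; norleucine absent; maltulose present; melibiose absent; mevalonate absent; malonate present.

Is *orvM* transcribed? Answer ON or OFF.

OFF

Melibiose is absent, so FenD is active.
No repressor is bound and FenD is active, so *velT* is transcribed.
So VelT is produced and active.
Maltulose is present, so PexQ is active.
No repressor is bound and PexQ is active, so *zorV* is transcribed.
So ZorV is produced and active.
Quinate is absent, so CilW is inactive.
No repressor is bound and ZorV is active, so *dovH* is transcribed.
So DovH is produced and active.
Malonate is present, so KulU is inactive.
SibP is produced constitutively and is active.
Required activator KulU is absent, so *orvZ* is not transcribed.
So OrvZ is not produced.
Activator DovH is present, so *bexS* is transcribed.
So BexS is produced and active.
Mevalonate is absent, so QilQ is active.
With repressor VelT bound, *orvM* is not transcribed.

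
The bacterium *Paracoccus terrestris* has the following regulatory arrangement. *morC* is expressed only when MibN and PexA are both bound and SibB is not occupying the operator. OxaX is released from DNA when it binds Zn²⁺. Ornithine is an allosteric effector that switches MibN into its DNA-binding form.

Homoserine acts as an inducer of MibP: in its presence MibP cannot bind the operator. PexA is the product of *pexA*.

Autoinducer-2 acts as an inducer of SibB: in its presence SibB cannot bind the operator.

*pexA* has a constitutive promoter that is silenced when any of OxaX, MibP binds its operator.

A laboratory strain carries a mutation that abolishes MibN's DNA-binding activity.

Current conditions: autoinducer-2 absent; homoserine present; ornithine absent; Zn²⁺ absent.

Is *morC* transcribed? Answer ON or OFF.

Autoinducer-2 is absent, so SibB is active.
MibN is non-functional in this strain, so it has no effect.
Zn²⁺ is absent, so OxaX is active.
Homoserine is present, so MibP is inactive.
With repressor OxaX bound, *pexA* is not transcribed.
So PexA is not produced.
With repressor SibB bound, *morC* is not transcribed.

OFF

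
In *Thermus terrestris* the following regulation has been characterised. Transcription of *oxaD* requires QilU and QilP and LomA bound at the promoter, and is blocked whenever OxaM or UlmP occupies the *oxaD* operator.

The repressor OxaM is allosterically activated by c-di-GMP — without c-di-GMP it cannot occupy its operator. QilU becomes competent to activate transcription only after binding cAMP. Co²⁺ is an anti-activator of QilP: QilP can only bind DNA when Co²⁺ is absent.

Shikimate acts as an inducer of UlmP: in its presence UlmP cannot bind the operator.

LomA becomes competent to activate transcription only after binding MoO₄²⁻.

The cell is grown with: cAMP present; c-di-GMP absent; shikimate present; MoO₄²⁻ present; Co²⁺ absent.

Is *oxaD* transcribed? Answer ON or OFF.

c-di-GMP is absent, so OxaM is inactive.
cAMP is present, so QilU is active.
Co²⁺ is absent, so QilP is active.
MoO₄²⁻ is present, so LomA is active.
Shikimate is present, so UlmP is inactive.
No repressor is bound and QilU and QilP and LomA are active, so *oxaD* is transcribed.

ON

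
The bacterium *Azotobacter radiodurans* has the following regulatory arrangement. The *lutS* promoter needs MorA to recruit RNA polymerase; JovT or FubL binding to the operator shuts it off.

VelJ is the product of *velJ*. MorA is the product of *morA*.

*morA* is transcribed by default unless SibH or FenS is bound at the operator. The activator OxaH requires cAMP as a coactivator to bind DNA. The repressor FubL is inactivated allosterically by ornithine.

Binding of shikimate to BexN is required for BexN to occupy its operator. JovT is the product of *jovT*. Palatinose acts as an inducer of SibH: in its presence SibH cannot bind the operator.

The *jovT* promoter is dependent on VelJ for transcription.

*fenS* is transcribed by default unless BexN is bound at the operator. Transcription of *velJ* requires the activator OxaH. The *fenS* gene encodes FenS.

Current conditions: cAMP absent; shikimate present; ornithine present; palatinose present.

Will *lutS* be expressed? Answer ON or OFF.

ON

Palatinose is present, so SibH is inactive.
Shikimate is present, so BexN is active.
With repressor BexN bound, *fenS* is not transcribed.
So FenS is not produced.
With no repressor bound, *morA* is transcribed.
So MorA is produced and active.
cAMP is absent, so OxaH is inactive.
Required activator OxaH is absent, so *velJ* is not transcribed.
So VelJ is not produced.
Required activator VelJ is absent, so *jovT* is not transcribed.
So JovT is not produced.
Ornithine is present, so FubL is inactive.
No repressor is bound and MorA is active, so *lutS* is transcribed.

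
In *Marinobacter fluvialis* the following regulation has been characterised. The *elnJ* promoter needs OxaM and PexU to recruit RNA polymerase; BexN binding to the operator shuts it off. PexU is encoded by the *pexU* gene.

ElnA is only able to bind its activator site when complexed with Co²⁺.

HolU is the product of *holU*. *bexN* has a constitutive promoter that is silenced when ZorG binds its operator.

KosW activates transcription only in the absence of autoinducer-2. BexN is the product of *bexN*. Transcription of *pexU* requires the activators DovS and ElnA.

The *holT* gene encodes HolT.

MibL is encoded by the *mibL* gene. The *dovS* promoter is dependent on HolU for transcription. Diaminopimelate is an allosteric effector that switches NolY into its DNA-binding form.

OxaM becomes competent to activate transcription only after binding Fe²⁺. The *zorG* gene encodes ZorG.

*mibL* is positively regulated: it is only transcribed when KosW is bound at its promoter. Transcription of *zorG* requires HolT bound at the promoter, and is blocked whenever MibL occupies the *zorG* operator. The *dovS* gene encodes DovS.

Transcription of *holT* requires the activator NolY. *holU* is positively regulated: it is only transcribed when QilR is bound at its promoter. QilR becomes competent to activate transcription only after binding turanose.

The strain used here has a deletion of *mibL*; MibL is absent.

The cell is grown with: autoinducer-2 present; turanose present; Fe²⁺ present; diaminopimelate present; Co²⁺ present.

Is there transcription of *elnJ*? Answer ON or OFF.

ON

MibL is non-functional in this strain, so it has no effect.
Diaminopimelate is present, so NolY is active.
No repressor is bound and NolY is active, so *holT* is transcribed.
So HolT is produced and active.
No repressor is bound and HolT is active, so *zorG* is transcribed.
So ZorG is produced and active.
With repressor ZorG bound, *bexN* is not transcribed.
So BexN is not produced.
Fe²⁺ is present, so OxaM is active.
Turanose is present, so QilR is active.
No repressor is bound and QilR is active, so *holU* is transcribed.
So HolU is produced and active.
No repressor is bound and HolU is active, so *dovS* is transcribed.
So DovS is produced and active.
Co²⁺ is present, so ElnA is active.
No repressor is bound and DovS and ElnA are active, so *pexU* is transcribed.
So PexU is produced and active.
No repressor is bound and OxaM and PexU are active, so *elnJ* is transcribed.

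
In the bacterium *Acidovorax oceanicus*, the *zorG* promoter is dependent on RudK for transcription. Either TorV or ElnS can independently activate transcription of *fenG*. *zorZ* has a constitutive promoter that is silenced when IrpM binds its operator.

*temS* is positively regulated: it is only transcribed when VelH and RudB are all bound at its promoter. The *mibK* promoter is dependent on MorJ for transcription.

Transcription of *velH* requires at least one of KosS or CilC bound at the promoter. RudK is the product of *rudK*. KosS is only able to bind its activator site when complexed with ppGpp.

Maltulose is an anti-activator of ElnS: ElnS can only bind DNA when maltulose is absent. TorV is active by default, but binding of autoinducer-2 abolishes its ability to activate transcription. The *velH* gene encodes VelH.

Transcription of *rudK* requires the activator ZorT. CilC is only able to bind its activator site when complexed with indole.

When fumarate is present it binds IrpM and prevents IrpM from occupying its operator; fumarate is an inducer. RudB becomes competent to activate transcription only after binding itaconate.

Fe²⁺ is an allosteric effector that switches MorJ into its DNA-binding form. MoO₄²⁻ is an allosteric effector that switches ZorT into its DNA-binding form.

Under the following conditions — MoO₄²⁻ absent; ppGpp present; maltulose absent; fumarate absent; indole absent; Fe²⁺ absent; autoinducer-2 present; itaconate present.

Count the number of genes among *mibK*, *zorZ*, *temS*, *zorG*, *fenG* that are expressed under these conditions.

Fe²⁺ is absent, so MorJ is inactive.
Required activator MorJ is absent, so *mibK* is not transcribed.
→ *mibK* is OFF.
Fumarate is absent, so IrpM is active.
With repressor IrpM bound, *zorZ* is not transcribed.
→ *zorZ* is OFF.
ppGpp is present, so KosS is active.
Indole is absent, so CilC is inactive.
Activator KosS is present, so *velH* is transcribed.
So VelH is produced and active.
Itaconate is present, so RudB is active.
No repressor is bound and VelH and RudB are active, so *temS* is transcribed.
→ *temS* is ON.
MoO₄²⁻ is absent, so ZorT is inactive.
Required activator ZorT is absent, so *rudK* is not transcribed.
So RudK is not produced.
Required activator RudK is absent, so *zorG* is not transcribed.
→ *zorG* is OFF.
Autoinducer-2 is present, so TorV is inactive.
Maltulose is absent, so ElnS is active.
Activator ElnS is present, so *fenG* is transcribed.
→ *fenG* is ON.
2 of the 5 genes are transcribed.

2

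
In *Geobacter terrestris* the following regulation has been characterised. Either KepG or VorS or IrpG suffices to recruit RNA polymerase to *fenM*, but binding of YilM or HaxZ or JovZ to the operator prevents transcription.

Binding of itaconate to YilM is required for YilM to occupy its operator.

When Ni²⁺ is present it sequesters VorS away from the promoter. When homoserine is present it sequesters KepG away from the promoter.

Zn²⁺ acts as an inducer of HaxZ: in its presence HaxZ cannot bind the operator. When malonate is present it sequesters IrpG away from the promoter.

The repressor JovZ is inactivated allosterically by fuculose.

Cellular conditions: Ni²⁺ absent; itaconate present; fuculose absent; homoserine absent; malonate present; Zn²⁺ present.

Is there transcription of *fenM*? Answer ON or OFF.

OFF

Homoserine is absent, so KepG is active.
Ni²⁺ is absent, so VorS is active.
Malonate is present, so IrpG is inactive.
Itaconate is present, so YilM is active.
Zn²⁺ is present, so HaxZ is inactive.
Fuculose is absent, so JovZ is active.
With repressor YilM bound, *fenM* is not transcribed.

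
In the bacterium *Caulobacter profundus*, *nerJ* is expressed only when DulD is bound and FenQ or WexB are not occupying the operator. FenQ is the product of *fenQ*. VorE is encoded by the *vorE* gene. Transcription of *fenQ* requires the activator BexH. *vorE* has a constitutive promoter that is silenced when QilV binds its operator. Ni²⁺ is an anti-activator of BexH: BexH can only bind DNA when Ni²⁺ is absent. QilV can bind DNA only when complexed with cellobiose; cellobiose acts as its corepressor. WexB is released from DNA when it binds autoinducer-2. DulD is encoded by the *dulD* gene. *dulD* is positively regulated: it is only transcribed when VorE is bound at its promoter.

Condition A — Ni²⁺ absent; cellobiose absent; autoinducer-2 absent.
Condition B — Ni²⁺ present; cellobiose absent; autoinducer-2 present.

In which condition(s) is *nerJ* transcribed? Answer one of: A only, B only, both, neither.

B only

Condition A:
Ni²⁺ is absent, so BexH is active.
No repressor is bound and BexH is active, so *fenQ* is transcribed.
So FenQ is produced and active.
Cellobiose is absent, so QilV is inactive.
With no repressor bound, *vorE* is transcribed.
So VorE is produced and active.
No repressor is bound and VorE is active, so *dulD* is transcribed.
So DulD is produced and active.
Autoinducer-2 is absent, so WexB is active.
With repressor FenQ bound, *nerJ* is not transcribed.
→ *nerJ* is OFF in A.
Condition B:
Ni²⁺ is present, so BexH is inactive.
Required activator BexH is absent, so *fenQ* is not transcribed.
So FenQ is not produced.
Cellobiose is absent, so QilV is inactive.
With no repressor bound, *vorE* is transcribed.
So VorE is produced and active.
No repressor is bound and VorE is active, so *dulD* is transcribed.
So DulD is produced and active.
Autoinducer-2 is present, so WexB is inactive.
No repressor is bound and DulD is active, so *nerJ* is transcribed.
→ *nerJ* is ON in B.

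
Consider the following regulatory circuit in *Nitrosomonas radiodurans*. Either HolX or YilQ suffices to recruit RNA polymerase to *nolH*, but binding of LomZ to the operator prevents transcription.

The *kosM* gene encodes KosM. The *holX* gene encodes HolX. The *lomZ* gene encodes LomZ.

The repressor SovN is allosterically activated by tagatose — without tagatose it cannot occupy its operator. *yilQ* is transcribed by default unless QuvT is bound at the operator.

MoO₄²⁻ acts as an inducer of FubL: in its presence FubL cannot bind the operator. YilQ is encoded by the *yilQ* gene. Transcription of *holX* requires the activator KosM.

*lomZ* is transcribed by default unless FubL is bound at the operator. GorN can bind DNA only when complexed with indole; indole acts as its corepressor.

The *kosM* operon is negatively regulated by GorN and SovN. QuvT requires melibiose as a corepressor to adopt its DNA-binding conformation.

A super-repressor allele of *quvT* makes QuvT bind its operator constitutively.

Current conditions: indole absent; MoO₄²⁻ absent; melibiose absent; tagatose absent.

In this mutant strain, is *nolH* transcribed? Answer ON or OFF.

MoO₄²⁻ is absent, so FubL is active.
With repressor FubL bound, *lomZ* is not transcribed.
So LomZ is not produced.
Indole is absent, so GorN is inactive.
Tagatose is absent, so SovN is inactive.
With no repressor bound, *kosM* is transcribed.
So KosM is produced and active.
No repressor is bound and KosM is active, so *holX* is transcribed.
So HolX is produced and active.
QuvT is constitutively active in this strain.
With repressor QuvT bound, *yilQ* is not transcribed.
So YilQ is not produced.
Activator HolX is present, so *nolH* is transcribed.

ON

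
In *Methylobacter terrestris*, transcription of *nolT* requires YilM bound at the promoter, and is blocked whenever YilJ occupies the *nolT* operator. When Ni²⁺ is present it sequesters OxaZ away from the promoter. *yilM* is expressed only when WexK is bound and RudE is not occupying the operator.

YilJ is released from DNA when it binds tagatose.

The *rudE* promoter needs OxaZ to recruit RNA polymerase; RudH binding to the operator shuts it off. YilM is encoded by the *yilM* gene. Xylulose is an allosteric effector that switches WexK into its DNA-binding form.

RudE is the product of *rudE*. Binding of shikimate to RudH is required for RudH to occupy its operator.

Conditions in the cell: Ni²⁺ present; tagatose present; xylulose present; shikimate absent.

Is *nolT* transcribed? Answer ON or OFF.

ON

Shikimate is absent, so RudH is inactive.
Ni²⁺ is present, so OxaZ is inactive.
Required activator OxaZ is absent, so *rudE* is not transcribed.
So RudE is not produced.
Xylulose is present, so WexK is active.
No repressor is bound and WexK is active, so *yilM* is transcribed.
So YilM is produced and active.
Tagatose is present, so YilJ is inactive.
No repressor is bound and YilM is active, so *nolT* is transcribed.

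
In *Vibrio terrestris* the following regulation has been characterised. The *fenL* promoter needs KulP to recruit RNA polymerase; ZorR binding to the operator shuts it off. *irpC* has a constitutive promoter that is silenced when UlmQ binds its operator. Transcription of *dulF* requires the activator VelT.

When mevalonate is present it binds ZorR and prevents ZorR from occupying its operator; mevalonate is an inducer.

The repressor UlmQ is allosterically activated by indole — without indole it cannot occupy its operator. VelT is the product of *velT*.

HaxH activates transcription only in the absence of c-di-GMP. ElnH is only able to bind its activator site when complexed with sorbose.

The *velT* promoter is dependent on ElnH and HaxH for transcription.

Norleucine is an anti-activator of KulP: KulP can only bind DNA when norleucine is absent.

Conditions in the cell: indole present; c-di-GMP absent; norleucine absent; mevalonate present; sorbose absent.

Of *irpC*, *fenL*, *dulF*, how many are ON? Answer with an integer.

Indole is present, so UlmQ is active.
With repressor UlmQ bound, *irpC* is not transcribed.
→ *irpC* is OFF.
Norleucine is absent, so KulP is active.
Mevalonate is present, so ZorR is inactive.
No repressor is bound and KulP is active, so *fenL* is transcribed.
→ *fenL* is ON.
Sorbose is absent, so ElnH is inactive.
c-di-GMP is absent, so HaxH is active.
Required activator ElnH is absent, so *velT* is not transcribed.
So VelT is not produced.
Required activator VelT is absent, so *dulF* is not transcribed.
→ *dulF* is OFF.
1 of the 3 genes is transcribed.

1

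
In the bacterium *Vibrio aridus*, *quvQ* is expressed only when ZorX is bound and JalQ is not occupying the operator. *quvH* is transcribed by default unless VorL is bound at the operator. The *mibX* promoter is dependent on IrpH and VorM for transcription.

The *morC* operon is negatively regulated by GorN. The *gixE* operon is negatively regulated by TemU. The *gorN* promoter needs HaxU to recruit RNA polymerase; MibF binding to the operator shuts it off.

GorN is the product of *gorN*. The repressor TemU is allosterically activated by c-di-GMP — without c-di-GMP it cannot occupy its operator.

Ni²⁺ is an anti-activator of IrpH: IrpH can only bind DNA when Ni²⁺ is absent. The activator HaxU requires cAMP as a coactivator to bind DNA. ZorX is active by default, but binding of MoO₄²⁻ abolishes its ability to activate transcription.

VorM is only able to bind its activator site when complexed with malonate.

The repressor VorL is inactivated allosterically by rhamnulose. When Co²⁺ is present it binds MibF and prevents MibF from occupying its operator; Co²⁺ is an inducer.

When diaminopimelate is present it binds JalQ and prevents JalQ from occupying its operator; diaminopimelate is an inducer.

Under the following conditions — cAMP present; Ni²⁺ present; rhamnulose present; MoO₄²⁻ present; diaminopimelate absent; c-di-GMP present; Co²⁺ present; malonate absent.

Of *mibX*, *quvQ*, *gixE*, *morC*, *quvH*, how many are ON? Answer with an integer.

Ni²⁺ is present, so IrpH is inactive.
Malonate is absent, so VorM is inactive.
Required activator IrpH is absent, so *mibX* is not transcribed.
→ *mibX* is OFF.
Diaminopimelate is absent, so JalQ is active.
MoO₄²⁻ is present, so ZorX is inactive.
With repressor JalQ bound, *quvQ* is not transcribed.
→ *quvQ* is OFF.
c-di-GMP is present, so TemU is active.
With repressor TemU bound, *gixE* is not transcribed.
→ *gixE* is OFF.
cAMP is present, so HaxU is active.
Co²⁺ is present, so MibF is inactive.
No repressor is bound and HaxU is active, so *gorN* is transcribed.
So GorN is produced and active.
With repressor GorN bound, *morC* is not transcribed.
→ *morC* is OFF.
Rhamnulose is present, so VorL is inactive.
With no repressor bound, *quvH* is transcribed.
→ *quvH* is ON.
1 of the 5 genes is transcribed.

1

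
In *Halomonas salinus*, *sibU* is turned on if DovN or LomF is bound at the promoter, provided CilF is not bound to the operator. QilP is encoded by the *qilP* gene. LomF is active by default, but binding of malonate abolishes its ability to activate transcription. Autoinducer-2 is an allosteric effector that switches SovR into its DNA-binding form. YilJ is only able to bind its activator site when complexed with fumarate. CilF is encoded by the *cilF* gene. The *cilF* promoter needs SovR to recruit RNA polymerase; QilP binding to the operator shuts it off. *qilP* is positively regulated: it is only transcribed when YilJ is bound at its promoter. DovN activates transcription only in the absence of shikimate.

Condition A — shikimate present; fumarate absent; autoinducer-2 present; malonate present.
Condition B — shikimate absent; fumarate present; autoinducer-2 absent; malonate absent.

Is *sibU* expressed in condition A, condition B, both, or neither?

B only

Condition A:
Shikimate is present, so DovN is inactive.
Fumarate is absent, so YilJ is inactive.
Required activator YilJ is absent, so *qilP* is not transcribed.
So QilP is not produced.
Autoinducer-2 is present, so SovR is active.
No repressor is bound and SovR is active, so *cilF* is transcribed.
So CilF is produced and active.
Malonate is present, so LomF is inactive.
With repressor CilF bound, *sibU* is not transcribed.
→ *sibU* is OFF in A.
Condition B:
Shikimate is absent, so DovN is active.
Fumarate is present, so YilJ is active.
No repressor is bound and YilJ is active, so *qilP* is transcribed.
So QilP is produced and active.
Autoinducer-2 is absent, so SovR is inactive.
With repressor QilP bound, *cilF* is not transcribed.
So CilF is not produced.
Malonate is absent, so LomF is active.
Activator DovN is present, so *sibU* is transcribed.
→ *sibU* is ON in B.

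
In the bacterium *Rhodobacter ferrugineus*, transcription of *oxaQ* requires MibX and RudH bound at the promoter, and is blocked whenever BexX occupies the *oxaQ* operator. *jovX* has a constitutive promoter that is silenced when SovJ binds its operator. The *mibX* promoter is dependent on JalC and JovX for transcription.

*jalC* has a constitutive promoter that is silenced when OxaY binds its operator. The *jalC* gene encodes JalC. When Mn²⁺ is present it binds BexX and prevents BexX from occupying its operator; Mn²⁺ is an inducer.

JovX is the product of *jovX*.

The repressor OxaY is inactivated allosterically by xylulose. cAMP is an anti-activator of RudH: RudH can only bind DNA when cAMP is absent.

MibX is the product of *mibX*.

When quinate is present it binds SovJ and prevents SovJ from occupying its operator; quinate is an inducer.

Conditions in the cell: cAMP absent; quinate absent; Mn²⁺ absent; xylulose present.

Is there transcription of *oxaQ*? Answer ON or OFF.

Mn²⁺ is absent, so BexX is active.
Xylulose is present, so OxaY is inactive.
With no repressor bound, *jalC* is transcribed.
So JalC is produced and active.
Quinate is absent, so SovJ is active.
With repressor SovJ bound, *jovX* is not transcribed.
So JovX is not produced.
Required activator JovX is absent, so *mibX* is not transcribed.
So MibX is not produced.
cAMP is absent, so RudH is active.
With repressor BexX bound, *oxaQ* is not transcribed.

OFF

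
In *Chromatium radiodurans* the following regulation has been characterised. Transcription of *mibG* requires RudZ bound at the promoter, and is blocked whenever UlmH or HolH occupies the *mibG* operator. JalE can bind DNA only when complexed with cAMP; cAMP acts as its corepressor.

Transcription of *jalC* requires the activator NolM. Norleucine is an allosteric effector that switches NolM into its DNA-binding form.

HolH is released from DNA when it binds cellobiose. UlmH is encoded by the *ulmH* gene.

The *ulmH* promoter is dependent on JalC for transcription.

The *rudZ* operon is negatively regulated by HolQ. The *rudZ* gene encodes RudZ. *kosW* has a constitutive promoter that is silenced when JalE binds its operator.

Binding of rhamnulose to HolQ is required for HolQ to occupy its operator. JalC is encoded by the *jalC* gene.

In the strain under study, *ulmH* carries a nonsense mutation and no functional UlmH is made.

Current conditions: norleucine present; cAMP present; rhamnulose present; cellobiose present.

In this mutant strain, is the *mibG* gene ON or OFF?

OFF

Rhamnulose is present, so HolQ is active.
With repressor HolQ bound, *rudZ* is not transcribed.
So RudZ is not produced.
UlmH is non-functional in this strain, so it has no effect.
Cellobiose is present, so HolH is inactive.
Required activator RudZ is absent, so *mibG* is not transcribed.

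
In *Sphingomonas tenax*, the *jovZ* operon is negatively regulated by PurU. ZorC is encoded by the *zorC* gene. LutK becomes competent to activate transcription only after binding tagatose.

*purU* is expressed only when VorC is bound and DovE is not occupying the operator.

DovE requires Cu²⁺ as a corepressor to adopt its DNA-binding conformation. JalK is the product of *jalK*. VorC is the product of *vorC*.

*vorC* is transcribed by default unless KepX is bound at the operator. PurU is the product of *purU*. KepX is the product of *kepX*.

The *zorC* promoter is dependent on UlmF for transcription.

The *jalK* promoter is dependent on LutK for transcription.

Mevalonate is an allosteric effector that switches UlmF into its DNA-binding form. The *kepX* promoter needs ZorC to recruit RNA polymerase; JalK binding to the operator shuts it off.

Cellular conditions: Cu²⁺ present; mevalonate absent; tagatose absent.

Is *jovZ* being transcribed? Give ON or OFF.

ON

Tagatose is absent, so LutK is inactive.
Required activator LutK is absent, so *jalK* is not transcribed.
So JalK is not produced.
Mevalonate is absent, so UlmF is inactive.
Required activator UlmF is absent, so *zorC* is not transcribed.
So ZorC is not produced.
Required activator ZorC is absent, so *kepX* is not transcribed.
So KepX is not produced.
With no repressor bound, *vorC* is transcribed.
So VorC is produced and active.
Cu²⁺ is present, so DovE is active.
With repressor DovE bound, *purU* is not transcribed.
So PurU is not produced.
With no repressor bound, *jovZ* is transcribed.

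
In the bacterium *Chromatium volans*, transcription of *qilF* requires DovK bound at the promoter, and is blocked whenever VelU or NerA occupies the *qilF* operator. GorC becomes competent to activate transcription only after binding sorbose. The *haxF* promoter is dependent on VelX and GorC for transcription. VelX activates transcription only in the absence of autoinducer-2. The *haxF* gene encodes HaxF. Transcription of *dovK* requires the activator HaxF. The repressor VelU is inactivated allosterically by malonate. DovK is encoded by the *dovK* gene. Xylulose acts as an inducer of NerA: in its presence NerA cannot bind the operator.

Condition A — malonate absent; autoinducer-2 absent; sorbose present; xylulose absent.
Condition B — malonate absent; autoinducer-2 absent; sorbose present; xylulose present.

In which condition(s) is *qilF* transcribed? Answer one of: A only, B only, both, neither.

neither

Condition A:
Malonate is absent, so VelU is active.
Autoinducer-2 is absent, so VelX is active.
Sorbose is present, so GorC is active.
No repressor is bound and VelX and GorC are active, so *haxF* is transcribed.
So HaxF is produced and active.
No repressor is bound and HaxF is active, so *dovK* is transcribed.
So DovK is produced and active.
Xylulose is absent, so NerA is active.
With repressor VelU bound, *qilF* is not transcribed.
→ *qilF* is OFF in A.
Condition B:
Malonate is absent, so VelU is active.
Autoinducer-2 is absent, so VelX is active.
Sorbose is present, so GorC is active.
No repressor is bound and VelX and GorC are active, so *haxF* is transcribed.
So HaxF is produced and active.
No repressor is bound and HaxF is active, so *dovK* is transcribed.
So DovK is produced and active.
Xylulose is present, so NerA is inactive.
With repressor VelU bound, *qilF* is not transcribed.
→ *qilF* is OFF in B.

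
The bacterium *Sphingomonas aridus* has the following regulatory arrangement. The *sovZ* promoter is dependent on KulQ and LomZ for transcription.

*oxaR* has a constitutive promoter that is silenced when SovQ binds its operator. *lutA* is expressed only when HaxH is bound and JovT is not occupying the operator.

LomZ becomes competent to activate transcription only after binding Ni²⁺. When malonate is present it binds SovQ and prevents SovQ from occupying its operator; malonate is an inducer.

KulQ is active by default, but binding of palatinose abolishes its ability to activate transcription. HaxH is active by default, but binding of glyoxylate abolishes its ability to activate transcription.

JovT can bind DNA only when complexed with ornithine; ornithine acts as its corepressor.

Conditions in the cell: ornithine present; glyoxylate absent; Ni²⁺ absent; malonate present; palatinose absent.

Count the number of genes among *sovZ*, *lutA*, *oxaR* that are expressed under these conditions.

1

Palatinose is absent, so KulQ is active.
Ni²⁺ is absent, so LomZ is inactive.
Required activator LomZ is absent, so *sovZ* is not transcribed.
→ *sovZ* is OFF.
Ornithine is present, so JovT is active.
Glyoxylate is absent, so HaxH is active.
With repressor JovT bound, *lutA* is not transcribed.
→ *lutA* is OFF.
Malonate is present, so SovQ is inactive.
With no repressor bound, *oxaR* is transcribed.
→ *oxaR* is ON.
1 of the 3 genes is transcribed.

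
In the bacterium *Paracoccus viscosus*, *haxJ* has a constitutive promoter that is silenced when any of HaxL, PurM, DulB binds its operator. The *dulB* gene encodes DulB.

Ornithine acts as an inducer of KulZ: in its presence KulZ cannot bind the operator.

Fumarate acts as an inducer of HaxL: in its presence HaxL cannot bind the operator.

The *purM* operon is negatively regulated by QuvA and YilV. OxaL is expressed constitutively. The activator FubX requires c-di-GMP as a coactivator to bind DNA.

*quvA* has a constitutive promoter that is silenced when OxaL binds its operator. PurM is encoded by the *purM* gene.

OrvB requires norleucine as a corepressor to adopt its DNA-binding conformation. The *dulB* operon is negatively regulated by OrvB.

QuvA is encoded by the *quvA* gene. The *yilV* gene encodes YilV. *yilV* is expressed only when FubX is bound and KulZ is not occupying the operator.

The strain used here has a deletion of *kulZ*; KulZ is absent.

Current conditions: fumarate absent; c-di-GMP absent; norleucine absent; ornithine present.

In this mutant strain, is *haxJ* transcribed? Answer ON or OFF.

Fumarate is absent, so HaxL is active.
OxaL is produced constitutively and is active.
With repressor OxaL bound, *quvA* is not transcribed.
So QuvA is not produced.
c-di-GMP is absent, so FubX is inactive.
KulZ is non-functional in this strain, so it has no effect.
Required activator FubX is absent, so *yilV* is not transcribed.
So YilV is not produced.
With no repressor bound, *purM* is transcribed.
So PurM is produced and active.
Norleucine is absent, so OrvB is inactive.
With no repressor bound, *dulB* is transcribed.
So DulB is produced and active.
With repressor HaxL bound, *haxJ* is not transcribed.

OFF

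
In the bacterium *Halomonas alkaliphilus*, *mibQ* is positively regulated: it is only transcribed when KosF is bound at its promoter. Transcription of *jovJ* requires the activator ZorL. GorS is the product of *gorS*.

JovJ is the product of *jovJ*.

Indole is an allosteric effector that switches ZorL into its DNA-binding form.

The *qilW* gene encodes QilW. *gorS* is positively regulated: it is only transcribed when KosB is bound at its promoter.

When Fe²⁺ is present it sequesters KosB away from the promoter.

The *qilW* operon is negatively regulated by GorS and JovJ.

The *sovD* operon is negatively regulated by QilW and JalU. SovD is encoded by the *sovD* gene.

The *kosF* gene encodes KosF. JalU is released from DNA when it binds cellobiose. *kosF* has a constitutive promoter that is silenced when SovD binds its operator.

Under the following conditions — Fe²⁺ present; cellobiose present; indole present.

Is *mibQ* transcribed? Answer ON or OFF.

Fe²⁺ is present, so KosB is inactive.
Required activator KosB is absent, so *gorS* is not transcribed.
So GorS is not produced.
Indole is present, so ZorL is active.
No repressor is bound and ZorL is active, so *jovJ* is transcribed.
So JovJ is produced and active.
With repressor JovJ bound, *qilW* is not transcribed.
So QilW is not produced.
Cellobiose is present, so JalU is inactive.
With no repressor bound, *sovD* is transcribed.
So SovD is produced and active.
With repressor SovD bound, *kosF* is not transcribed.
So KosF is not produced.
Required activator KosF is absent, so *mibQ* is not transcribed.

OFF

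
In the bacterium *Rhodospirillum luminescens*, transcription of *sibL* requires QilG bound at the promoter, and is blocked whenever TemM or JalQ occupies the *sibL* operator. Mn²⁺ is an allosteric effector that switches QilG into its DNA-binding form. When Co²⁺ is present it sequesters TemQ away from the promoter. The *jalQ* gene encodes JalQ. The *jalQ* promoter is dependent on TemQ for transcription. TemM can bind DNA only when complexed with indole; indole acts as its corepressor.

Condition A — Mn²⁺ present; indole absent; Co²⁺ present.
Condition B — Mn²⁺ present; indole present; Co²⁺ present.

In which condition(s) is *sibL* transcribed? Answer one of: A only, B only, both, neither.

A only

Condition A:
Mn²⁺ is present, so QilG is active.
Indole is absent, so TemM is inactive.
Co²⁺ is present, so TemQ is inactive.
Required activator TemQ is absent, so *jalQ* is not transcribed.
So JalQ is not produced.
No repressor is bound and QilG is active, so *sibL* is transcribed.
→ *sibL* is ON in A.
Condition B:
Mn²⁺ is present, so QilG is active.
Indole is present, so TemM is active.
Co²⁺ is present, so TemQ is inactive.
Required activator TemQ is absent, so *jalQ* is not transcribed.
So JalQ is not produced.
With repressor TemM bound, *sibL* is not transcribed.
→ *sibL* is OFF in B.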